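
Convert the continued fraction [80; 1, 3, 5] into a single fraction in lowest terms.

1696/21

Start with 5.
3 + 1/(5/1) = 3 + 1/5 = 16/5
1 + 1/(16/5) = 1 + 5/16 = 21/16
80 + 1/(21/16) = 80 + 16/21 = 1696/21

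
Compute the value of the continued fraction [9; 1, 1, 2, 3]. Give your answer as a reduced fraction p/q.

163/17

a_0 = 9: 9/1
a_1 = 1: 10/1
a_2 = 1: 19/2
a_3 = 2: 48/5
a_4 = 3: 163/17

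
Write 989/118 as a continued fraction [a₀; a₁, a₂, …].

989 ÷ 118 → quotient 8, remainder 45
118 ÷ 45 → quotient 2, remainder 28
45 ÷ 28 → quotient 1, remainder 17
28 ÷ 17 → quotient 1, remainder 11
17 ÷ 11 → quotient 1, remainder 6
11 ÷ 6 → quotient 1, remainder 5
6 ÷ 5 → quotient 1, remainder 1
5 ÷ 1 → quotient 5, remainder 0

[8; 2, 1, 1, 1, 1, 1, 5]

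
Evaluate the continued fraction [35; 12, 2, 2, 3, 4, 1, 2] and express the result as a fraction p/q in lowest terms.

110153/3140

Use the convergent recurrence hₖ = aₖ·hₖ₋₁ + hₖ₋₂ (and likewise for the denominators kₖ):
a_0 = 35: 35/1
a_1 = 12: 421/12
a_2 = 2: 877/25
a_3 = 2: 2175/62
a_4 = 3: 7402/211
a_5 = 4: 31783/906
a_6 = 1: 39185/1117
a_7 = 2: 110153/3140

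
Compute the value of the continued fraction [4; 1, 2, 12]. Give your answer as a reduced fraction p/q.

Start with 12.
2 + 1/(12/1) = 2 + 1/12 = 25/12
1 + 1/(25/12) = 1 + 12/25 = 37/25
4 + 1/(37/25) = 4 + 25/37 = 173/37

173/37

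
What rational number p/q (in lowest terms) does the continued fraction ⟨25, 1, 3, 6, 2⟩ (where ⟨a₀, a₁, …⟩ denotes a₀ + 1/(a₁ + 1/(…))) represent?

Build up convergents one term at a time:
a_0 = 25: 25/1
a_1 = 1: 26/1
a_2 = 3: 103/4
a_3 = 6: 644/25
a_4 = 2: 1391/54

1391/54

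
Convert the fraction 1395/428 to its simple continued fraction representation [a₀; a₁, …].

⌊1395/428⌋ = 3, remainder 111
⌊428/111⌋ = 3, remainder 95
⌊111/95⌋ = 1, remainder 16
⌊95/16⌋ = 5, remainder 15
⌊16/15⌋ = 1, remainder 1
⌊15/1⌋ = 15, remainder 0

[3; 3, 1, 5, 1, 15]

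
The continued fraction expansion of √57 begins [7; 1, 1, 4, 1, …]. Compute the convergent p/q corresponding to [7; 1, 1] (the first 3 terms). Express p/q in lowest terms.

15/2

Start with 1.
1 + 1/(1/1) = 1 + 1/1 = 2/1
7 + 1/(2/1) = 7 + 1/2 = 15/2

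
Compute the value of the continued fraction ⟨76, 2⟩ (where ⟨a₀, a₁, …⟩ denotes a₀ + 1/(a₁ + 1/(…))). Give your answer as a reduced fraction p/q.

153/2

a_0 = 76: 76/1
a_1 = 2: 153/2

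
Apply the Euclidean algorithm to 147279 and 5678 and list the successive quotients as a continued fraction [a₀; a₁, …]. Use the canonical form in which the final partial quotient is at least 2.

[25; 1, 15, 3, 1, 2, 2, 13]

147279 ÷ 5678 → quotient 25, remainder 5329
5678 ÷ 5329 → quotient 1, remainder 349
5329 ÷ 349 → quotient 15, remainder 94
349 ÷ 94 → quotient 3, remainder 67
94 ÷ 67 → quotient 1, remainder 27
67 ÷ 27 → quotient 2, remainder 13
27 ÷ 13 → quotient 2, remainder 1
13 ÷ 1 → quotient 13, remainder 0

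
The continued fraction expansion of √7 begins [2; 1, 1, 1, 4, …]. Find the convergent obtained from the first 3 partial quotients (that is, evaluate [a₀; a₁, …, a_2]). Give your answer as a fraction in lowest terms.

a_0 = 2: 2/1
a_1 = 1: 3/1
a_2 = 1: 5/2

5/2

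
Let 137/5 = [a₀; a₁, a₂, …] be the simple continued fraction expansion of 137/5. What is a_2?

137 ÷ 5 → quotient 27, remainder 2
5 ÷ 2 → quotient 2, remainder 1
2 ÷ 1 → quotient 2, remainder 0

2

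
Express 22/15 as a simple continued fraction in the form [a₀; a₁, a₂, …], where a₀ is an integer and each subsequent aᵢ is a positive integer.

22 ÷ 15 → quotient 1, remainder 7
15 ÷ 7 → quotient 2, remainder 1
7 ÷ 1 → quotient 7, remainder 0

[1; 2, 7]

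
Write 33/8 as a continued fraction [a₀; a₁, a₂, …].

33 ÷ 8 → quotient 4, remainder 1
8 ÷ 1 → quotient 8, remainder 0

[4; 8]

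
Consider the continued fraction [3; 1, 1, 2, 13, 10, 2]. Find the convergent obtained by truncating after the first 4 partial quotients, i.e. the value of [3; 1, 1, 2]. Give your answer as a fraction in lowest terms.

18/5

Collapse the nested fraction from the inside out:
Start with 2.
1 + 1/(2/1) = 1 + 1/2 = 3/2
1 + 1/(3/2) = 1 + 2/3 = 5/3
3 + 1/(5/3) = 3 + 3/5 = 18/5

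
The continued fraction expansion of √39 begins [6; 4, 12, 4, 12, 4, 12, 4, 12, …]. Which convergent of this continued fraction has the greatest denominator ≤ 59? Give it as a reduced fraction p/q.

a_0 = 6: 6/1  (≤ bound)
a_1 = 4: 25/4  (≤ bound)
a_2 = 12: 306/49  (≤ bound)
a_3 = 4: 1249/200  (> 59, stop)

306/49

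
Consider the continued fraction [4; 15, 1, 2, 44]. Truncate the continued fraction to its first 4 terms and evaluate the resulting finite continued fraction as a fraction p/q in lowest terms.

Start with 2.
1 + 1/(2/1) = 1 + 1/2 = 3/2
15 + 1/(3/2) = 15 + 2/3 = 47/3
4 + 1/(47/3) = 4 + 3/47 = 191/47

191/47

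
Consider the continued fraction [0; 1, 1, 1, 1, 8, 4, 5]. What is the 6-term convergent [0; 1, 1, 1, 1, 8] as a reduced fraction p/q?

26/43

Collapse the nested fraction from the inside out:
Start with 8.
1 + 1/(8/1) = 1 + 1/8 = 9/8
1 + 1/(9/8) = 1 + 8/9 = 17/9
1 + 1/(17/9) = 1 + 9/17 = 26/17
1 + 1/(26/17) = 1 + 17/26 = 43/26
0 + 1/(43/26) = 0 + 26/43 = 26/43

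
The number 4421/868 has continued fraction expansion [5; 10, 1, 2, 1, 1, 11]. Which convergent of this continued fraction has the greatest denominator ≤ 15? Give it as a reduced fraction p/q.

56/11

List convergents until the denominator exceeds the bound:
a_0 = 5: 5/1  (≤ bound)
a_1 = 10: 51/10  (≤ bound)
a_2 = 1: 56/11  (≤ bound)
a_3 = 2: 163/32  (> 15, stop)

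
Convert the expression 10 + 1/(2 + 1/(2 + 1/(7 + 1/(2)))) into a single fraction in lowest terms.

Start with 2.
7 + 1/(2/1) = 7 + 1/2 = 15/2
2 + 1/(15/2) = 2 + 2/15 = 32/15
2 + 1/(32/15) = 2 + 15/32 = 79/32
10 + 1/(79/32) = 10 + 32/79 = 822/79

822/79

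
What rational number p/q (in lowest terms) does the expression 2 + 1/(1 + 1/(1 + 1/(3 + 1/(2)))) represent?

41/16

Use the convergent recurrence hₖ = aₖ·hₖ₋₁ + hₖ₋₂ (and likewise for the denominators kₖ):
a_0 = 2: 2/1
a_1 = 1: 3/1
a_2 = 1: 5/2
a_3 = 3: 18/7
a_4 = 2: 41/16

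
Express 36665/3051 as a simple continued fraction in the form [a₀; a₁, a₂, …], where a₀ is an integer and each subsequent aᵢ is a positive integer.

⌊36665/3051⌋ = 12, remainder 53
⌊3051/53⌋ = 57, remainder 30
⌊53/30⌋ = 1, remainder 23
⌊30/23⌋ = 1, remainder 7
⌊23/7⌋ = 3, remainder 2
⌊7/2⌋ = 3, remainder 1
⌊2/1⌋ = 2, remainder 0

[12; 57, 1, 1, 3, 3, 2]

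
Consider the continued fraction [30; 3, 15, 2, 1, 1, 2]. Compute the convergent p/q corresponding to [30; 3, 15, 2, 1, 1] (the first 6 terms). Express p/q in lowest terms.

7157/236

Start with 1.
1 + 1/(1/1) = 1 + 1/1 = 2/1
2 + 1/(2/1) = 2 + 1/2 = 5/2
15 + 1/(5/2) = 15 + 2/5 = 77/5
3 + 1/(77/5) = 3 + 5/77 = 236/77
30 + 1/(236/77) = 30 + 77/236 = 7157/236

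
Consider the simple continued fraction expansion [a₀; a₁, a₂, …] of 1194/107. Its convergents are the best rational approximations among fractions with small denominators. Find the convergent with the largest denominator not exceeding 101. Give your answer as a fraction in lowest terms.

List convergents until the denominator exceeds the bound:
a_0 = 11: 11/1  (≤ bound)
a_1 = 6: 67/6  (≤ bound)
a_2 = 3: 212/19  (≤ bound)
a_3 = 2: 491/44  (≤ bound)
a_4 = 2: 1194/107  (> 101, stop)

491/44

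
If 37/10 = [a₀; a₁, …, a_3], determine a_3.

3

Apply division with remainder until the remainder is 0:
37 = 3·10 + 7, so a_0 = 3
10 = 1·7 + 3, so a_1 = 1
7 = 2·3 + 1, so a_2 = 2
3 = 3·1 + 0, so a_3 = 3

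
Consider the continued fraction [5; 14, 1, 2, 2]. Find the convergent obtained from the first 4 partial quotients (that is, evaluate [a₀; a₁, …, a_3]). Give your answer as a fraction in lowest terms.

Starting at the tail and folding back:
Start with 2.
1 + 1/(2/1) = 1 + 1/2 = 3/2
14 + 1/(3/2) = 14 + 2/3 = 44/3
5 + 1/(44/3) = 5 + 3/44 = 223/44

223/44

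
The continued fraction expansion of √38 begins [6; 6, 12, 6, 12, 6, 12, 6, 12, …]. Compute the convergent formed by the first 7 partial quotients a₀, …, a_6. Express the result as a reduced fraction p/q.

a_0 = 6: 6/1
a_1 = 6: 37/6
a_2 = 12: 450/73
a_3 = 6: 2737/444
a_4 = 12: 33294/5401
a_5 = 6: 202501/32850
a_6 = 12: 2463306/399601

2463306/399601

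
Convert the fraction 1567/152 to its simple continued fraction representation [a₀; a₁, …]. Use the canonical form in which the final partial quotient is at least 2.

1567 = 10·152 + 47, so a_0 = 10
152 = 3·47 + 11, so a_1 = 3
47 = 4·11 + 3, so a_2 = 4
11 = 3·3 + 2, so a_3 = 3
3 = 1·2 + 1, so a_4 = 1
2 = 2·1 + 0, so a_5 = 2

[10; 3, 4, 3, 1, 2]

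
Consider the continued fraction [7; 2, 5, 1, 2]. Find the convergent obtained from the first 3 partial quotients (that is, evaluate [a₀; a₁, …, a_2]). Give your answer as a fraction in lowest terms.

82/11

Use the convergent recurrence hₖ = aₖ·hₖ₋₁ + hₖ₋₂ (and likewise for the denominators kₖ):
a_0 = 7: 7/1
a_1 = 2: 15/2
a_2 = 5: 82/11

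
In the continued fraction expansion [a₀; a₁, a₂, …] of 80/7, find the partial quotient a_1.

2

80 = 11·7 + 3, so a_0 = 11
7 = 2·3 + 1, so a_1 = 2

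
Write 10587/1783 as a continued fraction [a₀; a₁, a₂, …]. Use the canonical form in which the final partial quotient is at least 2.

[5; 1, 15, 15, 1, 6]

Run the Euclidean algorithm, recording each quotient:
10587 ÷ 1783 → quotient 5, remainder 1672
1783 ÷ 1672 → quotient 1, remainder 111
1672 ÷ 111 → quotient 15, remainder 7
111 ÷ 7 → quotient 15, remainder 6
7 ÷ 6 → quotient 1, remainder 1
6 ÷ 1 → quotient 6, remainder 0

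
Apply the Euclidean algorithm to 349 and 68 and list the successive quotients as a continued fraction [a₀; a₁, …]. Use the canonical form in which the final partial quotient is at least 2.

[5; 7, 1, 1, 4]

Run the Euclidean algorithm, recording each quotient:
349 ÷ 68 → quotient 5, remainder 9
68 ÷ 9 → quotient 7, remainder 5
9 ÷ 5 → quotient 1, remainder 4
5 ÷ 4 → quotient 1, remainder 1
4 ÷ 1 → quotient 4, remainder 0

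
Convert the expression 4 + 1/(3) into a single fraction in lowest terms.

13/3

a_0 = 4: 4/1
a_1 = 3: 13/3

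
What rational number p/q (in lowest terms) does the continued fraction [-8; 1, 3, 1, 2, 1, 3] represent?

-512/71

Work from the innermost term outward:
Start with 3.
1 + 1/(3/1) = 1 + 1/3 = 4/3
2 + 1/(4/3) = 2 + 3/4 = 11/4
1 + 1/(11/4) = 1 + 4/11 = 15/11
3 + 1/(15/11) = 3 + 11/15 = 56/15
1 + 1/(56/15) = 1 + 15/56 = 71/56
-8 + 1/(71/56) = -8 + 56/71 = -512/71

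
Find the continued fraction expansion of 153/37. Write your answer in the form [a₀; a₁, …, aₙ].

[4; 7, 2, 2]

153 ÷ 37 → quotient 4, remainder 5
37 ÷ 5 → quotient 7, remainder 2
5 ÷ 2 → quotient 2, remainder 1
2 ÷ 1 → quotient 2, remainder 0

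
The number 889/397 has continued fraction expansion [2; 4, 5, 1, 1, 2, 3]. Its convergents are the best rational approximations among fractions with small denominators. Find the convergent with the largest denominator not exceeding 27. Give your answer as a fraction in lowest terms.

56/25

List convergents until the denominator exceeds the bound:
a_0 = 2: 2/1  (≤ bound)
a_1 = 4: 9/4  (≤ bound)
a_2 = 5: 47/21  (≤ bound)
a_3 = 1: 56/25  (≤ bound)
a_4 = 1: 103/46  (> 27, stop)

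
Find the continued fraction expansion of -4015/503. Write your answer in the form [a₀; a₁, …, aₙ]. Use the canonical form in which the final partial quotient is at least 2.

[-8; 55, 1, 8]

Apply division with remainder until the remainder is 0:
⌊-4015/503⌋ = -8, remainder 9
⌊503/9⌋ = 55, remainder 8
⌊9/8⌋ = 1, remainder 1
⌊8/1⌋ = 8, remainder 0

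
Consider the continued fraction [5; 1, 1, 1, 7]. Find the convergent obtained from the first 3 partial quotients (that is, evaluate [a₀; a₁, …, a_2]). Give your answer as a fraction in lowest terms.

11/2

Start with 1.
1 + 1/(1/1) = 1 + 1/1 = 2/1
5 + 1/(2/1) = 5 + 1/2 = 11/2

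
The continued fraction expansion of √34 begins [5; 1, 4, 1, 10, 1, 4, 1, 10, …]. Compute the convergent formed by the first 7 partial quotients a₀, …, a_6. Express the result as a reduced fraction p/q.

2035/349

Start with 4.
1 + 1/(4/1) = 1 + 1/4 = 5/4
10 + 1/(5/4) = 10 + 4/5 = 54/5
1 + 1/(54/5) = 1 + 5/54 = 59/54
4 + 1/(59/54) = 4 + 54/59 = 290/59
1 + 1/(290/59) = 1 + 59/290 = 349/290
5 + 1/(349/290) = 5 + 290/349 = 2035/349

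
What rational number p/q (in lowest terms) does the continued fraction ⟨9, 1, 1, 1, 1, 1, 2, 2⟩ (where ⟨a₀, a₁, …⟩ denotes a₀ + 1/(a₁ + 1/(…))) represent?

a_0 = 9: 9/1
a_1 = 1: 10/1
a_2 = 1: 19/2
a_3 = 1: 29/3
a_4 = 1: 48/5
a_5 = 1: 77/8
a_6 = 2: 202/21
a_7 = 2: 481/50

481/50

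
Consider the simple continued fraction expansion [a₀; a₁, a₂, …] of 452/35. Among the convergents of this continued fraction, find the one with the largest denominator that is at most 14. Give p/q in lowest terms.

155/12

List convergents until the denominator exceeds the bound:
a_0 = 12: 12/1  (≤ bound)
a_1 = 1: 13/1  (≤ bound)
a_2 = 10: 142/11  (≤ bound)
a_3 = 1: 155/12  (≤ bound)
a_4 = 2: 452/35  (> 14, stop)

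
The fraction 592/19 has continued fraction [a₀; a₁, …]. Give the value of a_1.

592 ÷ 19 → quotient 31, remainder 3
19 ÷ 3 → quotient 6, remainder 1

6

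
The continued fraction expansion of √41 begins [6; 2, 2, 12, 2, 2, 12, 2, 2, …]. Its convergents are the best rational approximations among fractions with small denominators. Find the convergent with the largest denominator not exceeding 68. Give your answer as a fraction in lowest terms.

397/62

a_0 = 6: 6/1  (≤ bound)
a_1 = 2: 13/2  (≤ bound)
a_2 = 2: 32/5  (≤ bound)
a_3 = 12: 397/62  (≤ bound)
a_4 = 2: 826/129  (> 68, stop)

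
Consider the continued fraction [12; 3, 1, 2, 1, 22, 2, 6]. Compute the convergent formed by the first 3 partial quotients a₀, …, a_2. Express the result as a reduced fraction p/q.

49/4

a_0 = 12: 12/1
a_1 = 3: 37/3
a_2 = 1: 49/4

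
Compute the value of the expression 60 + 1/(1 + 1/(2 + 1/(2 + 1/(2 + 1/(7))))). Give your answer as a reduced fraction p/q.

Compute successive convergents:
a_0 = 60: 60/1
a_1 = 1: 61/1
a_2 = 2: 182/3
a_3 = 2: 425/7
a_4 = 2: 1032/17
a_5 = 7: 7649/126

7649/126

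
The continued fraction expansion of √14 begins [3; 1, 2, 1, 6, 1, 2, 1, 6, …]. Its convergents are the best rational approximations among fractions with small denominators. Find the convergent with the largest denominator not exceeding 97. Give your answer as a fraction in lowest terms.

333/89

List convergents until the denominator exceeds the bound:
a_0 = 3: 3/1  (≤ bound)
a_1 = 1: 4/1  (≤ bound)
a_2 = 2: 11/3  (≤ bound)
a_3 = 1: 15/4  (≤ bound)
a_4 = 6: 101/27  (≤ bound)
a_5 = 1: 116/31  (≤ bound)
a_6 = 2: 333/89  (≤ bound)
a_7 = 1: 449/120  (> 97, stop)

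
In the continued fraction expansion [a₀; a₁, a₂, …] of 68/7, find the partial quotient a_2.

68 = 9·7 + 5, so a_0 = 9
7 = 1·5 + 2, so a_1 = 1
5 = 2·2 + 1, so a_2 = 2

2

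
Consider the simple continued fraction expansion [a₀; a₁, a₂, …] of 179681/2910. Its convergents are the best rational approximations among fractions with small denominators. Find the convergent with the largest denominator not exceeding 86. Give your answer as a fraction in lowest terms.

List convergents until the denominator exceeds the bound:
a_0 = 61: 61/1  (≤ bound)
a_1 = 1: 62/1  (≤ bound)
a_2 = 2: 185/3  (≤ bound)
a_3 = 1: 247/4  (≤ bound)
a_4 = 15: 3890/63  (≤ bound)
a_5 = 15: 58597/949  (> 86, stop)

3890/63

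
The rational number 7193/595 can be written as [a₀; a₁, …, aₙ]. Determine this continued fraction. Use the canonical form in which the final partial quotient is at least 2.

7193 ÷ 595 → quotient 12, remainder 53
595 ÷ 53 → quotient 11, remainder 12
53 ÷ 12 → quotient 4, remainder 5
12 ÷ 5 → quotient 2, remainder 2
5 ÷ 2 → quotient 2, remainder 1
2 ÷ 1 → quotient 2, remainder 0

[12; 11, 4, 2, 2, 2]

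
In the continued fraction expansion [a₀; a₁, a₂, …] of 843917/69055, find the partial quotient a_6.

Run the Euclidean algorithm, recording each quotient:
843917 ÷ 69055 → quotient 12, remainder 15257
69055 ÷ 15257 → quotient 4, remainder 8027
15257 ÷ 8027 → quotient 1, remainder 7230
8027 ÷ 7230 → quotient 1, remainder 797
7230 ÷ 797 → quotient 9, remainder 57
797 ÷ 57 → quotient 13, remainder 56
57 ÷ 56 → quotient 1, remainder 1

1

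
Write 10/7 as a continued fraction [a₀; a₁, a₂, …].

[1; 2, 3]

Run the Euclidean algorithm, recording each quotient:
10 ÷ 7 → quotient 1, remainder 3
7 ÷ 3 → quotient 2, remainder 1
3 ÷ 1 → quotient 3, remainder 0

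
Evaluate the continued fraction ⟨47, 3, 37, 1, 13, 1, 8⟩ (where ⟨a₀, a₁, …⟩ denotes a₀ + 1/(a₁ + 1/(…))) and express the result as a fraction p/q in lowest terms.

Collapse the nested fraction from the inside out:
Start with 8.
1 + 1/(8/1) = 1 + 1/8 = 9/8
13 + 1/(9/8) = 13 + 8/9 = 125/9
1 + 1/(125/9) = 1 + 9/125 = 134/125
37 + 1/(134/125) = 37 + 125/134 = 5083/134
3 + 1/(5083/134) = 3 + 134/5083 = 15383/5083
47 + 1/(15383/5083) = 47 + 5083/15383 = 728084/15383

728084/15383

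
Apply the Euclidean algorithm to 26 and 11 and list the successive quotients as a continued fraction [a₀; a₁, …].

Apply division with remainder until the remainder is 0:
⌊26/11⌋ = 2, remainder 4
⌊11/4⌋ = 2, remainder 3
⌊4/3⌋ = 1, remainder 1
⌊3/1⌋ = 3, remainder 0

[2; 2, 1, 3]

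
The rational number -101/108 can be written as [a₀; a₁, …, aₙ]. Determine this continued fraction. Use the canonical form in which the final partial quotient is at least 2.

-101 = -1·108 + 7, so a_0 = -1
108 = 15·7 + 3, so a_1 = 15
7 = 2·3 + 1, so a_2 = 2
3 = 3·1 + 0, so a_3 = 3

[-1; 15, 2, 3]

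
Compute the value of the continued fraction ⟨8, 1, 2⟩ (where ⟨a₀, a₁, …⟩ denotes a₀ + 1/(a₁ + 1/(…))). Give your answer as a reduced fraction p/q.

Start with 2.
1 + 1/(2/1) = 1 + 1/2 = 3/2
8 + 1/(3/2) = 8 + 2/3 = 26/3

26/3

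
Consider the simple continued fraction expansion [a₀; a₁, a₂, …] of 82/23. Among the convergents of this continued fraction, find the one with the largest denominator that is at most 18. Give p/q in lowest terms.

List convergents until the denominator exceeds the bound:
a_0 = 3: 3/1  (≤ bound)
a_1 = 1: 4/1  (≤ bound)
a_2 = 1: 7/2  (≤ bound)
a_3 = 3: 25/7  (≤ bound)
a_4 = 3: 82/23  (> 18, stop)

25/7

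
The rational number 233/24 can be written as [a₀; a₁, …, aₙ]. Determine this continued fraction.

[9; 1, 2, 2, 3]

⌊233/24⌋ = 9, remainder 17
⌊24/17⌋ = 1, remainder 7
⌊17/7⌋ = 2, remainder 3
⌊7/3⌋ = 2, remainder 1
⌊3/1⌋ = 3, remainder 0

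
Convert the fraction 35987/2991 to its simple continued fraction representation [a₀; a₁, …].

[12; 31, 2, 15, 3]

35987 = 12·2991 + 95, so a_0 = 12
2991 = 31·95 + 46, so a_1 = 31
95 = 2·46 + 3, so a_2 = 2
46 = 15·3 + 1, so a_3 = 15
3 = 3·1 + 0, so a_4 = 3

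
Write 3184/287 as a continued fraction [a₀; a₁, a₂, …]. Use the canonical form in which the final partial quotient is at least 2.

[11; 10, 1, 1, 1, 2, 3]

Run the Euclidean algorithm, recording each quotient:
⌊3184/287⌋ = 11, remainder 27
⌊287/27⌋ = 10, remainder 17
⌊27/17⌋ = 1, remainder 10
⌊17/10⌋ = 1, remainder 7
⌊10/7⌋ = 1, remainder 3
⌊7/3⌋ = 2, remainder 1
⌊3/1⌋ = 3, remainder 0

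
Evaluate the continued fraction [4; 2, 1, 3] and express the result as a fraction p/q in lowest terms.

48/11

Use the convergent recurrence hₖ = aₖ·hₖ₋₁ + hₖ₋₂ (and likewise for the denominators kₖ):
a_0 = 4: 4/1
a_1 = 2: 9/2
a_2 = 1: 13/3
a_3 = 3: 48/11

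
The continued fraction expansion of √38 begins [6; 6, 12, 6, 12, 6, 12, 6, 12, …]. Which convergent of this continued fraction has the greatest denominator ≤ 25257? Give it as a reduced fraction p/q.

a_0 = 6: 6/1  (≤ bound)
a_1 = 6: 37/6  (≤ bound)
a_2 = 12: 450/73  (≤ bound)
a_3 = 6: 2737/444  (≤ bound)
a_4 = 12: 33294/5401  (≤ bound)
a_5 = 6: 202501/32850  (> 25257, stop)

33294/5401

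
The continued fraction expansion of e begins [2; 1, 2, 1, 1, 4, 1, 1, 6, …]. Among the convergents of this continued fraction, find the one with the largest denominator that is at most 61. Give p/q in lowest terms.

106/39

a_0 = 2: 2/1  (≤ bound)
a_1 = 1: 3/1  (≤ bound)
a_2 = 2: 8/3  (≤ bound)
a_3 = 1: 11/4  (≤ bound)
a_4 = 1: 19/7  (≤ bound)
a_5 = 4: 87/32  (≤ bound)
a_6 = 1: 106/39  (≤ bound)
a_7 = 1: 193/71  (> 61, stop)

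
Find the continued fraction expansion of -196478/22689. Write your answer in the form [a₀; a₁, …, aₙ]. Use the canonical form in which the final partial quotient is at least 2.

[-9; 2, 1, 15, 11, 6, 7]

-196478 = -9·22689 + 7723, so a_0 = -9
22689 = 2·7723 + 7243, so a_1 = 2
7723 = 1·7243 + 480, so a_2 = 1
7243 = 15·480 + 43, so a_3 = 15
480 = 11·43 + 7, so a_4 = 11
43 = 6·7 + 1, so a_5 = 6
7 = 7·1 + 0, so a_6 = 7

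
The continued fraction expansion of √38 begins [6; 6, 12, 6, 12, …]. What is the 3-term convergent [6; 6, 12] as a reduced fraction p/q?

450/73

a_0 = 6: 6/1
a_1 = 6: 37/6
a_2 = 12: 450/73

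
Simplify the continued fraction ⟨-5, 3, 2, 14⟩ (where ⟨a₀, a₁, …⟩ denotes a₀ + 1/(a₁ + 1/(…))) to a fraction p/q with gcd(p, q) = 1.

-476/101

a_0 = -5: -5/1
a_1 = 3: -14/3
a_2 = 2: -33/7
a_3 = 14: -476/101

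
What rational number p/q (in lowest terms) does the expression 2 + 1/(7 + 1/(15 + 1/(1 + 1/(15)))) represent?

3857/1801

a_0 = 2: 2/1
a_1 = 7: 15/7
a_2 = 15: 227/106
a_3 = 1: 242/113
a_4 = 15: 3857/1801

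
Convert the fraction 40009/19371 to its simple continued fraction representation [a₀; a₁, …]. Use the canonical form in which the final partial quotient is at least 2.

⌊40009/19371⌋ = 2, remainder 1267
⌊19371/1267⌋ = 15, remainder 366
⌊1267/366⌋ = 3, remainder 169
⌊366/169⌋ = 2, remainder 28
⌊169/28⌋ = 6, remainder 1
⌊28/1⌋ = 28, remainder 0

[2; 15, 3, 2, 6, 28]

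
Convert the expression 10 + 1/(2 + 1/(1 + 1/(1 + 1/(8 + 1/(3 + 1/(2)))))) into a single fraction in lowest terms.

Start with 2.
3 + 1/(2/1) = 3 + 1/2 = 7/2
8 + 1/(7/2) = 8 + 2/7 = 58/7
1 + 1/(58/7) = 1 + 7/58 = 65/58
1 + 1/(65/58) = 1 + 58/65 = 123/65
2 + 1/(123/65) = 2 + 65/123 = 311/123
10 + 1/(311/123) = 10 + 123/311 = 3233/311

3233/311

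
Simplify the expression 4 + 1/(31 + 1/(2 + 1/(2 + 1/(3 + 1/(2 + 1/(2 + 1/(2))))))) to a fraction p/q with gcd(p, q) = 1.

29001/7193

Start with 2.
2 + 1/(2/1) = 2 + 1/2 = 5/2
2 + 1/(5/2) = 2 + 2/5 = 12/5
3 + 1/(12/5) = 3 + 5/12 = 41/12
2 + 1/(41/12) = 2 + 12/41 = 94/41
2 + 1/(94/41) = 2 + 41/94 = 229/94
31 + 1/(229/94) = 31 + 94/229 = 7193/229
4 + 1/(7193/229) = 4 + 229/7193 = 29001/7193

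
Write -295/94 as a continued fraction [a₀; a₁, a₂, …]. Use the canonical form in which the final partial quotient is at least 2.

-295 = -4·94 + 81, so a_0 = -4
94 = 1·81 + 13, so a_1 = 1
81 = 6·13 + 3, so a_2 = 6
13 = 4·3 + 1, so a_3 = 4
3 = 3·1 + 0, so a_4 = 3

[-4; 1, 6, 4, 3]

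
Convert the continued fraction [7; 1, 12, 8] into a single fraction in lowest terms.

832/105

Start with 8.
12 + 1/(8/1) = 12 + 1/8 = 97/8
1 + 1/(97/8) = 1 + 8/97 = 105/97
7 + 1/(105/97) = 7 + 97/105 = 832/105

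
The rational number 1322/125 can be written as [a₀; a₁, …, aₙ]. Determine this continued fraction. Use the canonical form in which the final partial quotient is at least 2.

[10; 1, 1, 2, 1, 3, 1, 3]

1322 = 10·125 + 72, so a_0 = 10
125 = 1·72 + 53, so a_1 = 1
72 = 1·53 + 19, so a_2 = 1
53 = 2·19 + 15, so a_3 = 2
19 = 1·15 + 4, so a_4 = 1
15 = 3·4 + 3, so a_5 = 3
4 = 1·3 + 1, so a_6 = 1
3 = 3·1 + 0, so a_7 = 3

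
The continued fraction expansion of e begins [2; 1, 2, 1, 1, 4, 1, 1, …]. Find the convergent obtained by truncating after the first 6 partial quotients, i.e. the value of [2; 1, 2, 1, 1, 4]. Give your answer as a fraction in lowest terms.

Start with 4.
1 + 1/(4/1) = 1 + 1/4 = 5/4
1 + 1/(5/4) = 1 + 4/5 = 9/5
2 + 1/(9/5) = 2 + 5/9 = 23/9
1 + 1/(23/9) = 1 + 9/23 = 32/23
2 + 1/(32/23) = 2 + 23/32 = 87/32

87/32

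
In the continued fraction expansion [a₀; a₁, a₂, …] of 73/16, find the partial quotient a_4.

Apply division with remainder until the remainder is 0:
73 = 4·16 + 9, so a_0 = 4
16 = 1·9 + 7, so a_1 = 1
9 = 1·7 + 2, so a_2 = 1
7 = 3·2 + 1, so a_3 = 3
2 = 2·1 + 0, so a_4 = 2

2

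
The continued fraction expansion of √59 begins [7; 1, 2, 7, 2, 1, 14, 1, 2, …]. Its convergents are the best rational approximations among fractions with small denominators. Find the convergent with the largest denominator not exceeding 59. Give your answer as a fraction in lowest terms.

a_0 = 7: 7/1  (≤ bound)
a_1 = 1: 8/1  (≤ bound)
a_2 = 2: 23/3  (≤ bound)
a_3 = 7: 169/22  (≤ bound)
a_4 = 2: 361/47  (≤ bound)
a_5 = 1: 530/69  (> 59, stop)

361/47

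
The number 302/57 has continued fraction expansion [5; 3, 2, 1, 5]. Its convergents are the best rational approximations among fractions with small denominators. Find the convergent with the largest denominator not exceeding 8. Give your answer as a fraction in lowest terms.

a_0 = 5: 5/1  (≤ bound)
a_1 = 3: 16/3  (≤ bound)
a_2 = 2: 37/7  (≤ bound)
a_3 = 1: 53/10  (> 8, stop)

37/7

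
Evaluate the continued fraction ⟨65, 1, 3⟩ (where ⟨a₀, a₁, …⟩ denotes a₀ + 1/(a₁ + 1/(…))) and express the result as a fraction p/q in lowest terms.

263/4

a_0 = 65: 65/1
a_1 = 1: 66/1
a_2 = 3: 263/4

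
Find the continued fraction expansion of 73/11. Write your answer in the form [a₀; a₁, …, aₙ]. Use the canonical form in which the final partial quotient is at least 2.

73 = 6·11 + 7, so a_0 = 6
11 = 1·7 + 4, so a_1 = 1
7 = 1·4 + 3, so a_2 = 1
4 = 1·3 + 1, so a_3 = 1
3 = 3·1 + 0, so a_4 = 3

[6; 1, 1, 1, 3]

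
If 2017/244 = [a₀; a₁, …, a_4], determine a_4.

2017 = 8·244 + 65, so a_0 = 8
244 = 3·65 + 49, so a_1 = 3
65 = 1·49 + 16, so a_2 = 1
49 = 3·16 + 1, so a_3 = 3
16 = 16·1 + 0, so a_4 = 16

16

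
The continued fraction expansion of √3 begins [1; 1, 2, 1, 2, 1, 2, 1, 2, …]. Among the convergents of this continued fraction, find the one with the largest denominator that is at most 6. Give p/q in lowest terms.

7/4

a_0 = 1: 1/1  (≤ bound)
a_1 = 1: 2/1  (≤ bound)
a_2 = 2: 5/3  (≤ bound)
a_3 = 1: 7/4  (≤ bound)
a_4 = 2: 19/11  (> 6, stop)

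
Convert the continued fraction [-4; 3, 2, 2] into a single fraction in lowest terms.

-63/17

Starting at the tail and folding back:
Start with 2.
2 + 1/(2/1) = 2 + 1/2 = 5/2
3 + 1/(5/2) = 3 + 2/5 = 17/5
-4 + 1/(17/5) = -4 + 5/17 = -63/17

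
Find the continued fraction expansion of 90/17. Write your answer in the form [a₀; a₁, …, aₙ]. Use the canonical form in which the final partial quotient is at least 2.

[5; 3, 2, 2]

Apply division with remainder until the remainder is 0:
90 = 5·17 + 5, so a_0 = 5
17 = 3·5 + 2, so a_1 = 3
5 = 2·2 + 1, so a_2 = 2
2 = 2·1 + 0, so a_3 = 2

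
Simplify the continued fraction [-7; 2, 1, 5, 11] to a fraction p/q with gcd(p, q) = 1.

-1263/190

Start with 11.
5 + 1/(11/1) = 5 + 1/11 = 56/11
1 + 1/(56/11) = 1 + 11/56 = 67/56
2 + 1/(67/56) = 2 + 56/67 = 190/67
-7 + 1/(190/67) = -7 + 67/190 = -1263/190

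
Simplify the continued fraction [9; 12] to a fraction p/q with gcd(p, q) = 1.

109/12

Start with 12.
9 + 1/(12/1) = 9 + 1/12 = 109/12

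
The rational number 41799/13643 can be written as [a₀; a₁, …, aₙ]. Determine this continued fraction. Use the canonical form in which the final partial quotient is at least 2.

41799 ÷ 13643 → quotient 3, remainder 870
13643 ÷ 870 → quotient 15, remainder 593
870 ÷ 593 → quotient 1, remainder 277
593 ÷ 277 → quotient 2, remainder 39
277 ÷ 39 → quotient 7, remainder 4
39 ÷ 4 → quotient 9, remainder 3
4 ÷ 3 → quotient 1, remainder 1
3 ÷ 1 → quotient 3, remainder 0

[3; 15, 1, 2, 7, 9, 1, 3]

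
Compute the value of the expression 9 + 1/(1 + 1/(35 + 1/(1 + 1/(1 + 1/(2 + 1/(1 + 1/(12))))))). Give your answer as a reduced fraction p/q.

Start with 12.
1 + 1/(12/1) = 1 + 1/12 = 13/12
2 + 1/(13/12) = 2 + 12/13 = 38/13
1 + 1/(38/13) = 1 + 13/38 = 51/38
1 + 1/(51/38) = 1 + 38/51 = 89/51
35 + 1/(89/51) = 35 + 51/89 = 3166/89
1 + 1/(3166/89) = 1 + 89/3166 = 3255/3166
9 + 1/(3255/3166) = 9 + 3166/3255 = 32461/3255

32461/3255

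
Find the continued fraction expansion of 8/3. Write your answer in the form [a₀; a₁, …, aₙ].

8 = 2·3 + 2, so a_0 = 2
3 = 1·2 + 1, so a_1 = 1
2 = 2·1 + 0, so a_2 = 2

[2; 1, 2]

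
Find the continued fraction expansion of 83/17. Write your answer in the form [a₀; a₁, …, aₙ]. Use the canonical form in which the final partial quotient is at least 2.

Apply division with remainder until the remainder is 0:
83 ÷ 17 → quotient 4, remainder 15
17 ÷ 15 → quotient 1, remainder 2
15 ÷ 2 → quotient 7, remainder 1
2 ÷ 1 → quotient 2, remainder 0

[4; 1, 7, 2]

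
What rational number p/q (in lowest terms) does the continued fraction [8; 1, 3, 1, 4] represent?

211/24

a_0 = 8: 8/1
a_1 = 1: 9/1
a_2 = 3: 35/4
a_3 = 1: 44/5
a_4 = 4: 211/24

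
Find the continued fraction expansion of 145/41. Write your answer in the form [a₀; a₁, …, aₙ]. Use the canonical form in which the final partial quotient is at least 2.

[3; 1, 1, 6, 3]

Repeatedly divide and take the remainder:
⌊145/41⌋ = 3, remainder 22
⌊41/22⌋ = 1, remainder 19
⌊22/19⌋ = 1, remainder 3
⌊19/3⌋ = 6, remainder 1
⌊3/1⌋ = 3, remainder 0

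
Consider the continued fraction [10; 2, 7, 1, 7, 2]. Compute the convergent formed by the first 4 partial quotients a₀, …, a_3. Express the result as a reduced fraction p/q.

a_0 = 10: 10/1
a_1 = 2: 21/2
a_2 = 7: 157/15
a_3 = 1: 178/17

178/17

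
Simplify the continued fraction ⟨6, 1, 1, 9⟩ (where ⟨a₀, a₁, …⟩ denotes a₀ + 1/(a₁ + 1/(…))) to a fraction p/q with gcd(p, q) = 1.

124/19

Use the convergent recurrence hₖ = aₖ·hₖ₋₁ + hₖ₋₂ (and likewise for the denominators kₖ):
a_0 = 6: 6/1
a_1 = 1: 7/1
a_2 = 1: 13/2
a_3 = 9: 124/19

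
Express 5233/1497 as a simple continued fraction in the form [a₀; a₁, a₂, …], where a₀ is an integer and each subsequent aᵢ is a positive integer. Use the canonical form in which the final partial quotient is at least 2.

5233 ÷ 1497 → quotient 3, remainder 742
1497 ÷ 742 → quotient 2, remainder 13
742 ÷ 13 → quotient 57, remainder 1
13 ÷ 1 → quotient 13, remainder 0

[3; 2, 57, 13]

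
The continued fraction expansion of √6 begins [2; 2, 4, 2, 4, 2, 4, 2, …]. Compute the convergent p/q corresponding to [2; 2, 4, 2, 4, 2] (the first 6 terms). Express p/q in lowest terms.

a_0 = 2: 2/1
a_1 = 2: 5/2
a_2 = 4: 22/9
a_3 = 2: 49/20
a_4 = 4: 218/89
a_5 = 2: 485/198

485/198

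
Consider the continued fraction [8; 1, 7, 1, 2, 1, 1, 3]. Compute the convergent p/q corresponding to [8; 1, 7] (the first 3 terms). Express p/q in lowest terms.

Build up convergents one term at a time:
a_0 = 8: 8/1
a_1 = 1: 9/1
a_2 = 7: 71/8

71/8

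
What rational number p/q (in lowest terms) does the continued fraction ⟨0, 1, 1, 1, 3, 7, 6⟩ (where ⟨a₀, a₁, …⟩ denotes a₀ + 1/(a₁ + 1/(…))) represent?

313/491

a_0 = 0: 0/1
a_1 = 1: 1/1
a_2 = 1: 1/2
a_3 = 1: 2/3
a_4 = 3: 7/11
a_5 = 7: 51/80
a_6 = 6: 313/491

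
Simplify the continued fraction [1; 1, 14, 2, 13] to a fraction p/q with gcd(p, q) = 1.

809/418

Build up convergents one term at a time:
a_0 = 1: 1/1
a_1 = 1: 2/1
a_2 = 14: 29/15
a_3 = 2: 60/31
a_4 = 13: 809/418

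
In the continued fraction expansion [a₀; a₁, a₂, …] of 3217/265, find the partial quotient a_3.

3217 = 12·265 + 37, so a_0 = 12
265 = 7·37 + 6, so a_1 = 7
37 = 6·6 + 1, so a_2 = 6
6 = 6·1 + 0, so a_3 = 6

6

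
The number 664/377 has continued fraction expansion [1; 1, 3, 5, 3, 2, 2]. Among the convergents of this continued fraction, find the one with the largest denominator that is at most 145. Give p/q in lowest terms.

118/67

List convergents until the denominator exceeds the bound:
a_0 = 1: 1/1  (≤ bound)
a_1 = 1: 2/1  (≤ bound)
a_2 = 3: 7/4  (≤ bound)
a_3 = 5: 37/21  (≤ bound)
a_4 = 3: 118/67  (≤ bound)
a_5 = 2: 273/155  (> 145, stop)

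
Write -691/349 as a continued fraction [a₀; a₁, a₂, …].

[-2; 49, 1, 6]

-691 ÷ 349 → quotient -2, remainder 7
349 ÷ 7 → quotient 49, remainder 6
7 ÷ 6 → quotient 1, remainder 1
6 ÷ 1 → quotient 6, remainder 0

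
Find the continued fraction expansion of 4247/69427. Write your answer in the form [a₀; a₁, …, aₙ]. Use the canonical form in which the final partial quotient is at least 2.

⌊4247/69427⌋ = 0, remainder 4247
⌊69427/4247⌋ = 16, remainder 1475
⌊4247/1475⌋ = 2, remainder 1297
⌊1475/1297⌋ = 1, remainder 178
⌊1297/178⌋ = 7, remainder 51
⌊178/51⌋ = 3, remainder 25
⌊51/25⌋ = 2, remainder 1
⌊25/1⌋ = 25, remainder 0

[0; 16, 2, 1, 7, 3, 2, 25]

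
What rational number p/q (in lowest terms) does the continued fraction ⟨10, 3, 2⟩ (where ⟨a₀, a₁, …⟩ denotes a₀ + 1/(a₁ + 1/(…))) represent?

Use the convergent recurrence hₖ = aₖ·hₖ₋₁ + hₖ₋₂ (and likewise for the denominators kₖ):
a_0 = 10: 10/1
a_1 = 3: 31/3
a_2 = 2: 72/7

72/7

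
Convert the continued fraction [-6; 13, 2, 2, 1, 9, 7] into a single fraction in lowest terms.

Collapse the nested fraction from the inside out:
Start with 7.
9 + 1/(7/1) = 9 + 1/7 = 64/7
1 + 1/(64/7) = 1 + 7/64 = 71/64
2 + 1/(71/64) = 2 + 64/71 = 206/71
2 + 1/(206/71) = 2 + 71/206 = 483/206
13 + 1/(483/206) = 13 + 206/483 = 6485/483
-6 + 1/(6485/483) = -6 + 483/6485 = -38427/6485

-38427/6485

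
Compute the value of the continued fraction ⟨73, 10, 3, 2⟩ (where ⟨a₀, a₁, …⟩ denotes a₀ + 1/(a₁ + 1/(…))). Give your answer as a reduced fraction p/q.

Start with 2.
3 + 1/(2/1) = 3 + 1/2 = 7/2
10 + 1/(7/2) = 10 + 2/7 = 72/7
73 + 1/(72/7) = 73 + 7/72 = 5263/72

5263/72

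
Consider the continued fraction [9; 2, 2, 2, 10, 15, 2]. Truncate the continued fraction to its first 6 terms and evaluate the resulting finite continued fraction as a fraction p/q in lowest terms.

Use the convergent recurrence hₖ = aₖ·hₖ₋₁ + hₖ₋₂ (and likewise for the denominators kₖ):
a_0 = 9: 9/1
a_1 = 2: 19/2
a_2 = 2: 47/5
a_3 = 2: 113/12
a_4 = 10: 1177/125
a_5 = 15: 17768/1887

17768/1887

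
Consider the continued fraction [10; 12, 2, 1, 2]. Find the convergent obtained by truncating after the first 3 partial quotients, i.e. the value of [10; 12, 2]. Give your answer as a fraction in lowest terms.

252/25

a_0 = 10: 10/1
a_1 = 12: 121/12
a_2 = 2: 252/25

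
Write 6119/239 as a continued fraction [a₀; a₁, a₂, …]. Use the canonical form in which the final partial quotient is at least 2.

[25; 1, 1, 1, 1, 15, 3]

⌊6119/239⌋ = 25, remainder 144
⌊239/144⌋ = 1, remainder 95
⌊144/95⌋ = 1, remainder 49
⌊95/49⌋ = 1, remainder 46
⌊49/46⌋ = 1, remainder 3
⌊46/3⌋ = 15, remainder 1
⌊3/1⌋ = 3, remainder 0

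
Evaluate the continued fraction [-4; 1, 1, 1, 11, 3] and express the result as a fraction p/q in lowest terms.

-361/108

Start with 3.
11 + 1/(3/1) = 11 + 1/3 = 34/3
1 + 1/(34/3) = 1 + 3/34 = 37/34
1 + 1/(37/34) = 1 + 34/37 = 71/37
1 + 1/(71/37) = 1 + 37/71 = 108/71
-4 + 1/(108/71) = -4 + 71/108 = -361/108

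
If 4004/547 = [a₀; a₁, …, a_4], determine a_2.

Run the Euclidean algorithm, recording each quotient:
⌊4004/547⌋ = 7, remainder 175
⌊547/175⌋ = 3, remainder 22
⌊175/22⌋ = 7, remainder 21

7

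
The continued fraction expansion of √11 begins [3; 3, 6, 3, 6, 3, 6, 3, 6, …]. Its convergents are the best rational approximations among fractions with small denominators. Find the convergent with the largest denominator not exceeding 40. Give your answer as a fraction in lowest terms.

63/19

List convergents until the denominator exceeds the bound:
a_0 = 3: 3/1  (≤ bound)
a_1 = 3: 10/3  (≤ bound)
a_2 = 6: 63/19  (≤ bound)
a_3 = 3: 199/60  (> 40, stop)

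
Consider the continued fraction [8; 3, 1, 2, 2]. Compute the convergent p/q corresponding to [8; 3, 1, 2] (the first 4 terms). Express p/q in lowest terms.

91/11

Start with 2.
1 + 1/(2/1) = 1 + 1/2 = 3/2
3 + 1/(3/2) = 3 + 2/3 = 11/3
8 + 1/(11/3) = 8 + 3/11 = 91/11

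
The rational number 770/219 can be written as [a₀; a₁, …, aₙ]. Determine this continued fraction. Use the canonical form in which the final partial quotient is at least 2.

Repeatedly divide and take the remainder:
⌊770/219⌋ = 3, remainder 113
⌊219/113⌋ = 1, remainder 106
⌊113/106⌋ = 1, remainder 7
⌊106/7⌋ = 15, remainder 1
⌊7/1⌋ = 7, remainder 0

[3; 1, 1, 15, 7]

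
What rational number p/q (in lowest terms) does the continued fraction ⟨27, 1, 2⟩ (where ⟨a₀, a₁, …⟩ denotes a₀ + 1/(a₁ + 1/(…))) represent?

Start with 2.
1 + 1/(2/1) = 1 + 1/2 = 3/2
27 + 1/(3/2) = 27 + 2/3 = 83/3

83/3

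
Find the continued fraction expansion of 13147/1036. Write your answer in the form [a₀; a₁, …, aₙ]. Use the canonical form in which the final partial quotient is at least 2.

[12; 1, 2, 4, 2, 1, 1, 14]

Repeatedly divide and take the remainder:
⌊13147/1036⌋ = 12, remainder 715
⌊1036/715⌋ = 1, remainder 321
⌊715/321⌋ = 2, remainder 73
⌊321/73⌋ = 4, remainder 29
⌊73/29⌋ = 2, remainder 15
⌊29/15⌋ = 1, remainder 14
⌊15/14⌋ = 1, remainder 1
⌊14/1⌋ = 14, remainder 0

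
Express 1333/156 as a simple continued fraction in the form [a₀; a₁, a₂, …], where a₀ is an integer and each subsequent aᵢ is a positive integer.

1333 ÷ 156 → quotient 8, remainder 85
156 ÷ 85 → quotient 1, remainder 71
85 ÷ 71 → quotient 1, remainder 14
71 ÷ 14 → quotient 5, remainder 1
14 ÷ 1 → quotient 14, remainder 0

[8; 1, 1, 5, 14]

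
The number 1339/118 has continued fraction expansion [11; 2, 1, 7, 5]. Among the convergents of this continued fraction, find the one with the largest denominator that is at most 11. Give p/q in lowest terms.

List convergents until the denominator exceeds the bound:
a_0 = 11: 11/1  (≤ bound)
a_1 = 2: 23/2  (≤ bound)
a_2 = 1: 34/3  (≤ bound)
a_3 = 7: 261/23  (> 11, stop)

34/3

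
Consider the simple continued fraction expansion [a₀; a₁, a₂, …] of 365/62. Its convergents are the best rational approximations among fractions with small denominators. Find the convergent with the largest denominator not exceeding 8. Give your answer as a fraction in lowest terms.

a_0 = 5: 5/1  (≤ bound)
a_1 = 1: 6/1  (≤ bound)
a_2 = 7: 47/8  (≤ bound)
a_3 = 1: 53/9  (> 8, stop)

47/8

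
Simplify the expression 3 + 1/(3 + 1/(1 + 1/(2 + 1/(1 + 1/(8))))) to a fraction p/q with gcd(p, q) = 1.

a_0 = 3: 3/1
a_1 = 3: 10/3
a_2 = 1: 13/4
a_3 = 2: 36/11
a_4 = 1: 49/15
a_5 = 8: 428/131

428/131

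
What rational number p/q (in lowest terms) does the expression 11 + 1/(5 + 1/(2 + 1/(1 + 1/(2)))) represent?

481/43

Starting at the tail and folding back:
Start with 2.
1 + 1/(2/1) = 1 + 1/2 = 3/2
2 + 1/(3/2) = 2 + 2/3 = 8/3
5 + 1/(8/3) = 5 + 3/8 = 43/8
11 + 1/(43/8) = 11 + 8/43 = 481/43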